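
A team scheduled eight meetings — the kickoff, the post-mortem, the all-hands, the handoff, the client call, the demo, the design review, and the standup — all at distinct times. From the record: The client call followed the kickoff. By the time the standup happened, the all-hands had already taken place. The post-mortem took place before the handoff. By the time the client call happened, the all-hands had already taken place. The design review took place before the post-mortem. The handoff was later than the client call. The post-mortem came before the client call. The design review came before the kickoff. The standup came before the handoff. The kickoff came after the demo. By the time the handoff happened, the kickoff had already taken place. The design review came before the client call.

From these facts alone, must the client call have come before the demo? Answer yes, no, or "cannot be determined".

Tracing the constraints gives the demo → the kickoff → the client call, so the demo must come before the client call.
That means the client call cannot be before the demo.

no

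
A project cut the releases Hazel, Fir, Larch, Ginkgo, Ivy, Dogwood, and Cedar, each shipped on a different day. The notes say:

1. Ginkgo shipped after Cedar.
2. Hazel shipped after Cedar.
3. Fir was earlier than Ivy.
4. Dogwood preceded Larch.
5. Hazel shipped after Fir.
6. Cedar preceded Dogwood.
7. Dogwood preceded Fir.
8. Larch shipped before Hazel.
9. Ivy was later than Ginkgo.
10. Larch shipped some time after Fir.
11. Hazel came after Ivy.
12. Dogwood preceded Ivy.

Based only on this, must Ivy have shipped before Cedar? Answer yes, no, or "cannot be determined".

no

Tracing the constraints gives Cedar → Ginkgo → Ivy, so Cedar must come before Ivy.
That means Ivy cannot be before Cedar.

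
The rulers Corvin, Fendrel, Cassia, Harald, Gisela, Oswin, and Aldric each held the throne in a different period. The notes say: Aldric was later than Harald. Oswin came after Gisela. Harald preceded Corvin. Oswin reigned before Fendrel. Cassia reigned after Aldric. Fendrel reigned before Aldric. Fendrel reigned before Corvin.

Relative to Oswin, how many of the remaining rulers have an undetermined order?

1

Forced before Oswin: Gisela; forced after Oswin: Aldric, Cassia, Corvin, and Fendrel.
That leaves Harald with no forced order relative to Oswin — 1.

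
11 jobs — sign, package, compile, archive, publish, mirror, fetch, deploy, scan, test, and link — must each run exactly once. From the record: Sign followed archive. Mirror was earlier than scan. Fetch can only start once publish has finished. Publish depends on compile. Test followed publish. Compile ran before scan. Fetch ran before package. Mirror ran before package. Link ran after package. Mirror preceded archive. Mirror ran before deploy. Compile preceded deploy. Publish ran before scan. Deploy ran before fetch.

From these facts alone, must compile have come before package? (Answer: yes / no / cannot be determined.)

yes

Chain the constraints: compile → publish → fetch → package. Each link is directly stated, so compile comes before package.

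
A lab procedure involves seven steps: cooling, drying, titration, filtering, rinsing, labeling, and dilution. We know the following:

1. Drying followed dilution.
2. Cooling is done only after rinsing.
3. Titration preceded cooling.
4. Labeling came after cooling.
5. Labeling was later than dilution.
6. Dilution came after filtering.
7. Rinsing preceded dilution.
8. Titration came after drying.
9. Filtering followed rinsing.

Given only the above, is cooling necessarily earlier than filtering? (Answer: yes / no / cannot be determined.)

Tracing the constraints gives filtering → dilution → drying → titration → cooling, so filtering must come before cooling.
That means cooling cannot be before filtering.

no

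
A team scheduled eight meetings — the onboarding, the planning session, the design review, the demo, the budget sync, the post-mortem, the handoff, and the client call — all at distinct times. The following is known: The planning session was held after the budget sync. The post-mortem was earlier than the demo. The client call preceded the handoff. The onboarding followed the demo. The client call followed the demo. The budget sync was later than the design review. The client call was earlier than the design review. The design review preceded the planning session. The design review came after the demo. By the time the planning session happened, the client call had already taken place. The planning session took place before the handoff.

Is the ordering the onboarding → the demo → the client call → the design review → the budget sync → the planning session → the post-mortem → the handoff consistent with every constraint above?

no

The constraints require the demo before the onboarding, but in the proposed sequence the onboarding appears ahead of the demo. That one violation is enough.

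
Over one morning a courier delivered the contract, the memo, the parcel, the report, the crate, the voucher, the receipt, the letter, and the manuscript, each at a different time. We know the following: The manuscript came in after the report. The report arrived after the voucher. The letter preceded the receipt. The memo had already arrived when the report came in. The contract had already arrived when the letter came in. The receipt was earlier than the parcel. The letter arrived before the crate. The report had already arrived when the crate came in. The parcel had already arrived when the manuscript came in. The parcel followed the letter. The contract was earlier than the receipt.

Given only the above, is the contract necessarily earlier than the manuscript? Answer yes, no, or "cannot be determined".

yes

Chain the constraints: the contract → the letter → the parcel → the manuscript. Each link is directly stated, so the contract comes before the manuscript.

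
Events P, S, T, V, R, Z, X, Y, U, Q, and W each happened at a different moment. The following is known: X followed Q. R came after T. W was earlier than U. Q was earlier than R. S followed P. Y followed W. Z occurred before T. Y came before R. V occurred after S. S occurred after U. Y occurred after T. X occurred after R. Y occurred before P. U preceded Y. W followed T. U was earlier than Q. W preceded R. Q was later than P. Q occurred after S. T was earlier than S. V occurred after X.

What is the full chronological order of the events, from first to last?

The constraints fix every adjacent pair, so only one ordering works:
Z → T → W → U → Y → P → S → Q → R → X → V.

Z, T, W, U, Y, P, S, Q, R, X, V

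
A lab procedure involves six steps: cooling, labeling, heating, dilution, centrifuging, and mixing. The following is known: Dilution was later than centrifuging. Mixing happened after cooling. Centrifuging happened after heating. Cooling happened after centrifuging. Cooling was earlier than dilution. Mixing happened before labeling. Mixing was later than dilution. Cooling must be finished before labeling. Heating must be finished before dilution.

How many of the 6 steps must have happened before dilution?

3

Directly stated before dilution: centrifuging, cooling, and heating.
No chain forces mixing (or any of the others) ahead of dilution.
That's centrifuging, cooling, and heating — 3 in all.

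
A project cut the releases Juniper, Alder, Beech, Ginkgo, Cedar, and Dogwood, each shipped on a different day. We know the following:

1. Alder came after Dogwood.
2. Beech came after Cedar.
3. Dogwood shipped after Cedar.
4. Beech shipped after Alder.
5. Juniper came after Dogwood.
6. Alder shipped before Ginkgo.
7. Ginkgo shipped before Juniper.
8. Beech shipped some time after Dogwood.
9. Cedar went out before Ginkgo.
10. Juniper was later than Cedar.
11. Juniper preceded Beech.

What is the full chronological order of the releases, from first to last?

The constraints fix every adjacent pair, so only one ordering works:
Cedar → Dogwood → Alder → Ginkgo → Juniper → Beech.

Cedar, Dogwood, Alder, Ginkgo, Juniper, Beech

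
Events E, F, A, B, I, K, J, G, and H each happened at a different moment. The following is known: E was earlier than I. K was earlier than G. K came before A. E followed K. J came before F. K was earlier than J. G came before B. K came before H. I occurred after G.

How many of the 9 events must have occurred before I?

3

Directly stated before I: E and G.
K reaches I via K → E → I.
No chain forces F (or any of the others) ahead of I.
That's E, G, and K — 3 in all.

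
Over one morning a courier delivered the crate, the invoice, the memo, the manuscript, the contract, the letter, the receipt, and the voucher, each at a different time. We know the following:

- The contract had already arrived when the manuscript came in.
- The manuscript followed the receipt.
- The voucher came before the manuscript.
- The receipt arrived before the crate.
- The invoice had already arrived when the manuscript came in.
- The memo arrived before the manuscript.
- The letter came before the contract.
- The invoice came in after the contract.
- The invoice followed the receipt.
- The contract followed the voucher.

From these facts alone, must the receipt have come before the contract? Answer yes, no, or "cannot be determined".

cannot be determined

No chain of stated constraints runs from the receipt to the contract, and none runs from the contract to the receipt either.
So the relative order of the receipt and the contract is not fixed by the given facts.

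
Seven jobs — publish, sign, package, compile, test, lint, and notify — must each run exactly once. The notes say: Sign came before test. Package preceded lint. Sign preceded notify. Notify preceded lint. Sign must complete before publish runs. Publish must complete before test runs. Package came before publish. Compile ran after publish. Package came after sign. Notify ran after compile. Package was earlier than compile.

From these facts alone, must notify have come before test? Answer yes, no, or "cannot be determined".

No chain of stated constraints runs from notify to test, and none runs from test to notify either.
So the relative order of notify and test is not fixed by the given facts.

cannot be determined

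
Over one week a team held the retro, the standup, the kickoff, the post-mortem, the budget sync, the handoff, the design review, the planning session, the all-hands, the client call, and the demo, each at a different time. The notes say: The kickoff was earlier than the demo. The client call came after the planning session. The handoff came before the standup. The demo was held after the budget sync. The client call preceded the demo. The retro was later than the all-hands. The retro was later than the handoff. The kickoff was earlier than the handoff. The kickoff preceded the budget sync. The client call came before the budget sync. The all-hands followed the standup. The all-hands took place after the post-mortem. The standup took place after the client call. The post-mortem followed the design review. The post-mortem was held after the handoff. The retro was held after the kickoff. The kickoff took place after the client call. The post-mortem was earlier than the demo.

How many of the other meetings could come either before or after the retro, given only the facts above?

Forced before the retro: the all-hands, the client call, the design review, the handoff, the kickoff, the planning session, the post-mortem, and the standup.
That leaves the budget sync and the demo with no forced order relative to the retro — 2.

2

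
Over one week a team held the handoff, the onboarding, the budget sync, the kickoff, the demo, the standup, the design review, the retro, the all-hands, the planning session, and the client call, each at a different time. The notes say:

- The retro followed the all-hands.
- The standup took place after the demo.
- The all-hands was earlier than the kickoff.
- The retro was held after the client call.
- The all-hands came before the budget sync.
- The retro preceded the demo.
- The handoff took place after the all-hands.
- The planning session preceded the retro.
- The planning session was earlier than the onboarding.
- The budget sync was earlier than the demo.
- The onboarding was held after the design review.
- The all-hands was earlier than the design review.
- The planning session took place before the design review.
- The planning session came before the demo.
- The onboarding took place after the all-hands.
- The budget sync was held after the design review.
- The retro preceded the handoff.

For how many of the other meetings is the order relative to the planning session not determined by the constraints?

Forced after the planning session: the budget sync, the demo, the design review, the handoff, the onboarding, the retro, and the standup.
That leaves the all-hands, the client call, and the kickoff with no forced order relative to the planning session — 3.

3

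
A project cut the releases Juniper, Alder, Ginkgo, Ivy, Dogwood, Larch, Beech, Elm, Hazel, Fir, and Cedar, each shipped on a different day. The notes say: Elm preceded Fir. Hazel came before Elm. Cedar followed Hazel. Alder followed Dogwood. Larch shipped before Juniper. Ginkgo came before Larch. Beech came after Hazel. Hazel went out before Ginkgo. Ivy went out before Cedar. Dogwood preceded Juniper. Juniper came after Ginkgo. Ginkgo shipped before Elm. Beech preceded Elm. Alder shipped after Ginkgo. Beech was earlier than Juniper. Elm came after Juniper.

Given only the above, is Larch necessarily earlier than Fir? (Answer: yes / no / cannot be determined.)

Chain the constraints: Larch → Juniper → Elm → Fir. Each link is directly stated, so Larch comes before Fir.

yes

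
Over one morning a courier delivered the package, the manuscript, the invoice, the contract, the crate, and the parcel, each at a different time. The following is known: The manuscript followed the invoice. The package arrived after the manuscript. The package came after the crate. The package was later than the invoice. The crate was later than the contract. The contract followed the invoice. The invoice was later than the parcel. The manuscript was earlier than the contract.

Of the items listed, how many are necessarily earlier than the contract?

3

Directly stated before the contract: the invoice and the manuscript.
The parcel reaches the contract via the parcel → the invoice → the contract.
No chain forces the package (or any of the others) ahead of the contract.
That's the invoice, the manuscript, and the parcel — 3 in all.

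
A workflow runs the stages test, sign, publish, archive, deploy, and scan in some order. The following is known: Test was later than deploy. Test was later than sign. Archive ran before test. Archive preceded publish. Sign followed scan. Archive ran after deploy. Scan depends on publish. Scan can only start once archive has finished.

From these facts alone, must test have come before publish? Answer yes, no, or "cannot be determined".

no

Tracing the constraints gives publish → scan → sign → test, so publish must come before test.
That means test cannot be before publish.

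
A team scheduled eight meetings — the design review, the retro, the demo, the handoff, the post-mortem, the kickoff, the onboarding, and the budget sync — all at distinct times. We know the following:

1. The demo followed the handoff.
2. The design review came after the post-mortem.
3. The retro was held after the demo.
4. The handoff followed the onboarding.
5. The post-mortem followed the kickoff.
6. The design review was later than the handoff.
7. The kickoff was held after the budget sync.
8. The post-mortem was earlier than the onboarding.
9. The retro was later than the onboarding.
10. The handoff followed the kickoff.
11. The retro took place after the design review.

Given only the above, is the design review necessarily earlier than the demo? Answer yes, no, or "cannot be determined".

No chain of stated constraints runs from the design review to the demo, and none runs from the demo to the design review either.
So the relative order of the design review and the demo is not fixed by the given facts.

cannot be determined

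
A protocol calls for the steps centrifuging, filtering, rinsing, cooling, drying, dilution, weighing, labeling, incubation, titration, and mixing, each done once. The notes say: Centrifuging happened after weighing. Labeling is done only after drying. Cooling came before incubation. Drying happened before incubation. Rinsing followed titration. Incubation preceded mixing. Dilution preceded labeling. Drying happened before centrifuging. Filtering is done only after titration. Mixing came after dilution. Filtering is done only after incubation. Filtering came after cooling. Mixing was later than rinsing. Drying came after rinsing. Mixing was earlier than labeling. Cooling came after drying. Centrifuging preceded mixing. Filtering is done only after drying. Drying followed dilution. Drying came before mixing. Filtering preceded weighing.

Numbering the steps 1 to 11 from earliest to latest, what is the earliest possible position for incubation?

Cooling, dilution, drying, rinsing, and titration must all come before incubation — 5 forced predecessors.
Nothing else is forced ahead of incubation, so its earliest slot is position 5 + 1 = 6.

6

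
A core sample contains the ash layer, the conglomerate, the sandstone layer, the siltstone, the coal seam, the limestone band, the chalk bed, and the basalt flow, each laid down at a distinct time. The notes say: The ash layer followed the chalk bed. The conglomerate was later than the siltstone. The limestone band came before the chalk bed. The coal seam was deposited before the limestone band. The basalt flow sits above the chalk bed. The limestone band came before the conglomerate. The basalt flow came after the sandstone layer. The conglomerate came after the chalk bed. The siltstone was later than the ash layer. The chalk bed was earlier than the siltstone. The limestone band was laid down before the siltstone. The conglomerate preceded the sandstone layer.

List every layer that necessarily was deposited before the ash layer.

the chalk bed, the coal seam, the limestone band

Directly stated before the ash layer: the chalk bed.
The coal seam reaches the ash layer via the coal seam → the limestone band → the chalk bed → the ash layer.
The limestone band reaches the ash layer via the limestone band → the chalk bed → the ash layer.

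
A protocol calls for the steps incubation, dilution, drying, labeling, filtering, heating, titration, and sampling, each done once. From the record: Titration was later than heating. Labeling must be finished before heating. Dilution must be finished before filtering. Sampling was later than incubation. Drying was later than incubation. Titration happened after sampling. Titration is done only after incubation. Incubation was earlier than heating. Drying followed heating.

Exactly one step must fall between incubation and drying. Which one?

heating

Tracing the constraints gives incubation → heating → drying, so heating sits after incubation and before drying.
No other step is forced both after incubation and before drying.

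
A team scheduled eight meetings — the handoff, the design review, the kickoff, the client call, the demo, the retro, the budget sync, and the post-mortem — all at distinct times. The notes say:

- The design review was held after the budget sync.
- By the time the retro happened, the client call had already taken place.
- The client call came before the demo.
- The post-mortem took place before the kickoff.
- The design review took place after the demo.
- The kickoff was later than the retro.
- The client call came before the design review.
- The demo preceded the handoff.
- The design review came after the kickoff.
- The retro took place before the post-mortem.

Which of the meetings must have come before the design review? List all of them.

the budget sync, the client call, the demo, the kickoff, the post-mortem, the retro

Directly stated before the design review: the budget sync, the client call, the demo, and the kickoff.
The post-mortem reaches the design review via the post-mortem → the kickoff → the design review.
The retro reaches the design review via the retro → the kickoff → the design review.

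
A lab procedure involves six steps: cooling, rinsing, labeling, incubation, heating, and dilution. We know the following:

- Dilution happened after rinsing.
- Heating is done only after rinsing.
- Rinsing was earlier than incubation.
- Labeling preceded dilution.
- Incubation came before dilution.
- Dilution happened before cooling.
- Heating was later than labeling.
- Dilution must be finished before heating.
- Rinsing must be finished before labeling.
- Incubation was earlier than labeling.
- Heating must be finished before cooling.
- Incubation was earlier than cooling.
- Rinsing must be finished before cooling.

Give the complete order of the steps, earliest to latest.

The constraints fix every adjacent pair, so only one ordering works:
rinsing → incubation → labeling → dilution → heating → cooling.

rinsing, incubation, labeling, dilution, heating, cooling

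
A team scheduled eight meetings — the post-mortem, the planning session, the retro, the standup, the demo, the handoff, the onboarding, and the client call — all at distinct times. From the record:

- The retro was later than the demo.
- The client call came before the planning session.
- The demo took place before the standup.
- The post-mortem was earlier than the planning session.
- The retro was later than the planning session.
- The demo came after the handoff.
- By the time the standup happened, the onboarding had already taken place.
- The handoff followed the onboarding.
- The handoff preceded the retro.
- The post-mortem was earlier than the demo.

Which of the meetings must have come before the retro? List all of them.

Directly stated before the retro: the demo, the handoff, and the planning session.
The client call reaches the retro via the client call → the planning session → the retro.
The onboarding reaches the retro via the onboarding → the handoff → the retro.
The post-mortem reaches the retro via the post-mortem → the planning session → the retro.

the client call, the demo, the handoff, the onboarding, the planning session, the post-mortem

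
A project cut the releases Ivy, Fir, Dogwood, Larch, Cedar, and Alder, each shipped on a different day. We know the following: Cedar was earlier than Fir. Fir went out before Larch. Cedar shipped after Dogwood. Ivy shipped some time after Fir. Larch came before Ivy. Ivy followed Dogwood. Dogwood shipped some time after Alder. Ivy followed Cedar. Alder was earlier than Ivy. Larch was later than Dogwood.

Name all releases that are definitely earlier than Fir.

Alder, Cedar, Dogwood

Directly stated before Fir: Cedar.
Alder reaches Fir via Alder → Dogwood → Cedar → Fir.
Dogwood reaches Fir via Dogwood → Cedar → Fir.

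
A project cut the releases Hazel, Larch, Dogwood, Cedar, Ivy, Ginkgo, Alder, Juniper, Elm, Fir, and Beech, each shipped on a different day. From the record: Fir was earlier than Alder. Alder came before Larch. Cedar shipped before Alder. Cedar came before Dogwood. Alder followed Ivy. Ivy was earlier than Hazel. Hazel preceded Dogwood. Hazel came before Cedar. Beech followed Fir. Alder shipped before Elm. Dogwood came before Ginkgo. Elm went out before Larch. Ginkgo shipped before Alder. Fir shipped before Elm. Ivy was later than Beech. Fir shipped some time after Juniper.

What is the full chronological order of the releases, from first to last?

Juniper, Fir, Beech, Ivy, Hazel, Cedar, Dogwood, Ginkgo, Alder, Elm, Larch

The constraints fix every adjacent pair, so only one ordering works:
Juniper → Fir → Beech → Ivy → Hazel → Cedar → Dogwood → Ginkgo → Alder → Elm → Larch.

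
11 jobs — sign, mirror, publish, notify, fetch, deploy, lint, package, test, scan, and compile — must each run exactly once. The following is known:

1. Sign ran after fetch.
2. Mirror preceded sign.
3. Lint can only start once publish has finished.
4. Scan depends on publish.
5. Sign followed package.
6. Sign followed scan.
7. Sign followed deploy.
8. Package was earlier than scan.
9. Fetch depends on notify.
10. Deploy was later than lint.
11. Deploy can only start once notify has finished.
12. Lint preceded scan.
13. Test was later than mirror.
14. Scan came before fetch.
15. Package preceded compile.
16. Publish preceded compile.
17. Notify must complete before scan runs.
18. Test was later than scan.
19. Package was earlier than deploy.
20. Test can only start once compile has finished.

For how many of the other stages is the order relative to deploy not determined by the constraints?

Forced before deploy: lint, notify, package, and publish; forced after deploy: sign.
That leaves compile, fetch, mirror, scan, and test with no forced order relative to deploy — 5.

5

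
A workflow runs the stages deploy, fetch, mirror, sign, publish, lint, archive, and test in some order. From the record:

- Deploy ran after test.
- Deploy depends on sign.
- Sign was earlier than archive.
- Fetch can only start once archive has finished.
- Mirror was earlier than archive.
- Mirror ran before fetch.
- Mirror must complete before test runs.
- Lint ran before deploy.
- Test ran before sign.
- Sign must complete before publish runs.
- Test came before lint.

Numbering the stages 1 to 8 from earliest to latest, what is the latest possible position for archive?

Archive must come before fetch — 1 stage forced after it.
Everything else can be placed before archive in some valid order, so archive can sit as late as position 8 − 1 = 7.

7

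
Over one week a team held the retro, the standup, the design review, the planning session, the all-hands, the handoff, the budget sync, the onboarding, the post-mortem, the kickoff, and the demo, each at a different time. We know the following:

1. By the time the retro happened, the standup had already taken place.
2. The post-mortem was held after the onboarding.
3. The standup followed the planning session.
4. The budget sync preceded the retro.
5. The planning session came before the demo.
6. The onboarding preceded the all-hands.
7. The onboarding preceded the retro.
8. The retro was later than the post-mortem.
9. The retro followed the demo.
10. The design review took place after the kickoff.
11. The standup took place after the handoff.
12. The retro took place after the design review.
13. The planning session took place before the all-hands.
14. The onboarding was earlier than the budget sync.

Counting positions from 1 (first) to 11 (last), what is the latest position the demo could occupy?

The demo must come before the retro — 1 meeting forced after it.
Everything else can be placed before the demo in some valid order, so the demo can sit as late as position 11 − 1 = 10.

10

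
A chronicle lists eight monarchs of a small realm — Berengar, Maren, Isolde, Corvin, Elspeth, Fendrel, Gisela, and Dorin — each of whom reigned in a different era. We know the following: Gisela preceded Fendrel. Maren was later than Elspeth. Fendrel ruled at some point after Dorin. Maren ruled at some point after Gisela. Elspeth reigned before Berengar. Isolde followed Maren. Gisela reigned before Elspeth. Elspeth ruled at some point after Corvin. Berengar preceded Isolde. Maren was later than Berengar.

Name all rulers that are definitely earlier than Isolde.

Directly stated before Isolde: Berengar and Maren.
Corvin reaches Isolde via Corvin → Elspeth → Berengar → Isolde.
Elspeth reaches Isolde via Elspeth → Berengar → Isolde.
Gisela reaches Isolde via Gisela → Maren → Isolde.
No chain forces Fendrel (or any of the others) ahead of Isolde.

Berengar, Corvin, Elspeth, Gisela, Maren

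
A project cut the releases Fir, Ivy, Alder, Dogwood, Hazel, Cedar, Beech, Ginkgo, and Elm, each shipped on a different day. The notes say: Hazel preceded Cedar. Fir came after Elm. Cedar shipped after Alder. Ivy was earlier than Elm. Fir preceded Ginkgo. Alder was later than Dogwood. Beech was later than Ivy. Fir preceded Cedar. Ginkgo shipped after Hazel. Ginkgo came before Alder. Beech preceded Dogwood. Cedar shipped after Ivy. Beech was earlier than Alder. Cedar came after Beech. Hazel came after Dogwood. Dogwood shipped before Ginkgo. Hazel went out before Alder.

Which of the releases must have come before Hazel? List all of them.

Directly stated before Hazel: Dogwood.
Beech reaches Hazel via Beech → Dogwood → Hazel.
Ivy reaches Hazel via Ivy → Beech → Dogwood → Hazel.
No chain forces Cedar (or any of the others) ahead of Hazel.

Beech, Dogwood, Ivy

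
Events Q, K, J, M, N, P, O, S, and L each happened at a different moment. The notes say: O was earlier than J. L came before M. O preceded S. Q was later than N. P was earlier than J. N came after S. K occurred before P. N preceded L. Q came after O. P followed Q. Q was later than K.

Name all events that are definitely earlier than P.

K, N, O, Q, S

Directly stated before P: K and Q.
N reaches P via N → Q → P.
O reaches P via O → Q → P.
S reaches P via S → N → Q → P.
No chain forces L (or any of the others) ahead of P.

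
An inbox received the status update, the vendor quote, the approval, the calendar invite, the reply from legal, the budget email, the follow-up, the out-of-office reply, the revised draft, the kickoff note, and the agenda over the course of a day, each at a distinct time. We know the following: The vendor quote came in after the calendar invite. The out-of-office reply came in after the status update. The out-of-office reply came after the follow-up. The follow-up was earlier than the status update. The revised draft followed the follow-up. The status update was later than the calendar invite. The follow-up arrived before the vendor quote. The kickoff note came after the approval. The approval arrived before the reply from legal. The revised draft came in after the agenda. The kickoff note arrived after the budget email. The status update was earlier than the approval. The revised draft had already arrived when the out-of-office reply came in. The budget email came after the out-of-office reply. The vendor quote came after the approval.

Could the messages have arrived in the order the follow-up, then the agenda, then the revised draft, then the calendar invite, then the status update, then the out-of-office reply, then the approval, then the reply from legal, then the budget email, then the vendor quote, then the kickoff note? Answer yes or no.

Check each stated constraint against the proposed order — e.g. the calendar invite is ahead of the vendor quote; the follow-up is ahead of the vendor quote. Every pair is in the required order; nothing is violated.

yes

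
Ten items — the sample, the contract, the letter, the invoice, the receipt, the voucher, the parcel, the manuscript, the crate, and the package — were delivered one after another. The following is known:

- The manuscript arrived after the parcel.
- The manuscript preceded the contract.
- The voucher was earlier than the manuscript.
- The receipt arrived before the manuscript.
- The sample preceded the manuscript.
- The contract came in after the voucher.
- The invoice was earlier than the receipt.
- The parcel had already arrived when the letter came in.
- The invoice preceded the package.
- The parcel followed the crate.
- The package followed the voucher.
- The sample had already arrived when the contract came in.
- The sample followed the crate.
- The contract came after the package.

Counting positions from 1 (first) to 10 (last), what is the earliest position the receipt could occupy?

2

The invoice must come before the receipt — 1 forced predecessor.
Nothing else is forced ahead of the receipt, so its earliest slot is position 1 + 1 = 2.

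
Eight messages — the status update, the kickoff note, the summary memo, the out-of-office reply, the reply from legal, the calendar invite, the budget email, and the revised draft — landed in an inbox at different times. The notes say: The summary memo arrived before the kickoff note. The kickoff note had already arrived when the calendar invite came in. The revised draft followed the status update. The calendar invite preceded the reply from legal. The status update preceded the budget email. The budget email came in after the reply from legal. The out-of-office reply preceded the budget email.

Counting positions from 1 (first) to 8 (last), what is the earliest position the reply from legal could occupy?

The calendar invite, the kickoff note, and the summary memo must all come before the reply from legal — 3 forced predecessors.
Nothing else is forced ahead of the reply from legal, so its earliest slot is position 3 + 1 = 4.

4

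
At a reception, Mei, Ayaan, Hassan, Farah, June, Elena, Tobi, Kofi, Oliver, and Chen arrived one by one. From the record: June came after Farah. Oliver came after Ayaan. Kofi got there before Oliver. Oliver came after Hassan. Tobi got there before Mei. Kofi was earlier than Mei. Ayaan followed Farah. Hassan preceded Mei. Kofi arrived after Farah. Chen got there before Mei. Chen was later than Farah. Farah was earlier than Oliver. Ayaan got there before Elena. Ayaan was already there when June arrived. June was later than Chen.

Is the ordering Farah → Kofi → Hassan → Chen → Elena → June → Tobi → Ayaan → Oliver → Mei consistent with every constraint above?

no

The constraints require Ayaan before June, but in the proposed sequence June appears ahead of Ayaan. That one violation is enough.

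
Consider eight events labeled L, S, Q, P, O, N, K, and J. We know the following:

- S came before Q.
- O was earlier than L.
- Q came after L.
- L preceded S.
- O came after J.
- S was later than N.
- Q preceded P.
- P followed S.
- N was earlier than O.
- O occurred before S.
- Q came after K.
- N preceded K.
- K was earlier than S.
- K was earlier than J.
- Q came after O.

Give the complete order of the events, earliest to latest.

N, K, J, O, L, S, Q, P

The constraints fix every adjacent pair, so only one ordering works:
N → K → J → O → L → S → Q → P.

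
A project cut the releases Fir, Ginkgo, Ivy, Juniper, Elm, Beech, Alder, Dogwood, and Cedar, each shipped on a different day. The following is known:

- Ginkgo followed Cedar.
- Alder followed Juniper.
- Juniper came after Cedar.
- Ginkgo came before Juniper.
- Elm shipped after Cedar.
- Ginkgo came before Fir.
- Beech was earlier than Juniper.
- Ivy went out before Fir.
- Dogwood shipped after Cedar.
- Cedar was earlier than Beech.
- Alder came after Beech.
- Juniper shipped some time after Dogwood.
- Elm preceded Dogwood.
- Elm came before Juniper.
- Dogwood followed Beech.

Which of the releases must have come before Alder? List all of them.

Beech, Cedar, Dogwood, Elm, Ginkgo, Juniper

Directly stated before Alder: Beech and Juniper.
Cedar reaches Alder via Cedar → Beech → Alder.
Dogwood reaches Alder via Dogwood → Juniper → Alder.
Elm reaches Alder via Elm → Juniper → Alder.
Likewise Ginkgo reaches Alder by chaining the stated constraints.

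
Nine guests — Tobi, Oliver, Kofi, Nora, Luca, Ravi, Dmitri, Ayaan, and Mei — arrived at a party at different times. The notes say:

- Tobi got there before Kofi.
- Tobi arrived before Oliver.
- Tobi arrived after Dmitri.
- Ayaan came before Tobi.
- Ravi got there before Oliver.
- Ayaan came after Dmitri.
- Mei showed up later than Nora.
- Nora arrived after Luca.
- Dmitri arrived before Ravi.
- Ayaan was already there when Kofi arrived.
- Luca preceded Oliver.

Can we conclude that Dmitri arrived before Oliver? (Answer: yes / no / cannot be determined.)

yes

Chain the constraints: Dmitri → Ravi → Oliver. Each link is directly stated, so Dmitri comes before Oliver.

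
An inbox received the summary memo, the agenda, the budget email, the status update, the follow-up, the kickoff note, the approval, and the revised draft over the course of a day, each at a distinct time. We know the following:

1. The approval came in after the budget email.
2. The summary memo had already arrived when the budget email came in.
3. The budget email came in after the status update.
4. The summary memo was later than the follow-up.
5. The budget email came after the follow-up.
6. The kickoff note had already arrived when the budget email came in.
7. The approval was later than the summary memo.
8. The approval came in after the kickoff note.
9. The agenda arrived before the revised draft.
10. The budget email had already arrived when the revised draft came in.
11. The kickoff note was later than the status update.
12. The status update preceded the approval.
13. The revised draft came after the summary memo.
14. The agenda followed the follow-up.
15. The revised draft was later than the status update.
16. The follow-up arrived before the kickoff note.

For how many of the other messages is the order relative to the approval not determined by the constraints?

2

Forced before the approval: the budget email, the follow-up, the kickoff note, the status update, and the summary memo.
That leaves the agenda and the revised draft with no forced order relative to the approval — 2.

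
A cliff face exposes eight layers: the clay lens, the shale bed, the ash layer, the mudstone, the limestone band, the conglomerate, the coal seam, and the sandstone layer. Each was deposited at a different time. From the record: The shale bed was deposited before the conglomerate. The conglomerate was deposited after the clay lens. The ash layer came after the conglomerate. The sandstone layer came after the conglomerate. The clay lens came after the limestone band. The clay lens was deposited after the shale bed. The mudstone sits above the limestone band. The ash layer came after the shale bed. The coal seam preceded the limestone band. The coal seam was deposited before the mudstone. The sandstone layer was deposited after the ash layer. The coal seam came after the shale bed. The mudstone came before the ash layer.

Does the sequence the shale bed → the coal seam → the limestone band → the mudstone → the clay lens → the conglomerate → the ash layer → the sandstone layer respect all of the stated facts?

yes

Check each stated constraint against the proposed order — e.g. the shale bed is ahead of the conglomerate; the shale bed is ahead of the ash layer. Every pair is in the required order; nothing is violated.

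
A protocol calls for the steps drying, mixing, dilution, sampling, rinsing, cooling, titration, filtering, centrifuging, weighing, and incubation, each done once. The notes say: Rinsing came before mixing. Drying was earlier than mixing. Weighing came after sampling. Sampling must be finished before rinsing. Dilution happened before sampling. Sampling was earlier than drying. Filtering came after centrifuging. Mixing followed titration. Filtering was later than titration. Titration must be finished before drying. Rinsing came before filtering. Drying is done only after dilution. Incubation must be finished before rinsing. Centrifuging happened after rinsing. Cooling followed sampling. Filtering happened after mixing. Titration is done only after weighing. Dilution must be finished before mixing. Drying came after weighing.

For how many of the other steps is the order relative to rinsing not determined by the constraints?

4

Forced before rinsing: dilution, incubation, and sampling; forced after rinsing: centrifuging, filtering, and mixing.
That leaves cooling, drying, titration, and weighing with no forced order relative to rinsing — 4.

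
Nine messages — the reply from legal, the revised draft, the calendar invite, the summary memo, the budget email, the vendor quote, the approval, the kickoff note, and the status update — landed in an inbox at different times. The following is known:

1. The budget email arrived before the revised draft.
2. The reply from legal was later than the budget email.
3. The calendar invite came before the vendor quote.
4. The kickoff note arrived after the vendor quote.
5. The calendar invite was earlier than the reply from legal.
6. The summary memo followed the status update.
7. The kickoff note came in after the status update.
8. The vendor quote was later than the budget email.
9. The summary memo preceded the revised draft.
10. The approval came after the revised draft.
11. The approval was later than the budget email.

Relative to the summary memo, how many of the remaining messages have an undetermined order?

5

Forced before the summary memo: the status update; forced after the summary memo: the approval and the revised draft.
That leaves the budget email, the calendar invite, the kickoff note, the reply from legal, and the vendor quote with no forced order relative to the summary memo — 5.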